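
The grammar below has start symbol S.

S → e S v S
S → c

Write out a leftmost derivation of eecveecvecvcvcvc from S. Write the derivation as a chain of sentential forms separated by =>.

S => eSvS   [S → e S v S]
eSvS => eeSvSvS   [S → e S v S]
eeSvSvS => eecvSvS   [S → c]
eecvSvS => eecveSvSvS   [S → e S v S]
eecveSvSvS => eecveeSvSvSvS   [S → e S v S]
eecveeSvSvSvS => eecveecvSvSvS   [S → c]
eecveecvSvSvS => eecveecveSvSvSvS   [S → e S v S]
eecveecveSvSvSvS => eecveecvecvSvSvS   [S → c]
eecveecvecvSvSvS => eecveecvecvcvSvS   [S → c]
eecveecvecvcvSvS => eecveecvecvcvcvS   [S → c]
eecveecvecvcvcvS => eecveecvecvcvcvc   [S → c]

S=>eSvS=>eeSvSvS=>eecvSvS=>eecveSvSvS=>eecveeSvSvSvS=>eecveecvSvSvS=>eecveecveSvSvSvS=>eecveecvecvSvSvS=>eecveecvecvcvSvS=>eecveecvecvcvcvS=>eecveecvecvcvcvc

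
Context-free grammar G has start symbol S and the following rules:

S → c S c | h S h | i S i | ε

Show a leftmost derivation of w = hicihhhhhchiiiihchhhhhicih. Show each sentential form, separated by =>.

S => hSh   [S → h S h]
hSh => hiSih   [S → i S i]
hiSih => hicScih   [S → c S c]
hicScih => hiciSicih   [S → i S i]
hiciSicih => hicihShicih   [S → h S h]
hicihShicih => hicihhShhicih   [S → h S h]
hicihhShhicih => hicihhhShhhicih   [S → h S h]
hicihhhShhhicih => hicihhhhShhhhicih   [S → h S h]
hicihhhhShhhhicih => hicihhhhhShhhhhicih   [S → h S h]
hicihhhhhShhhhhicih => hicihhhhhcSchhhhhicih   [S → c S c]
hicihhhhhcSchhhhhicih => hicihhhhhchShchhhhhicih   [S → h S h]
hicihhhhhchShchhhhhicih => hicihhhhhchiSihchhhhhicih   [S → i S i]
hicihhhhhchiSihchhhhhicih => hicihhhhhchiiSiihchhhhhicih   [S → i S i]
hicihhhhhchiiSiihchhhhhicih => hicihhhhhchiiiihchhhhhicih   [S → ε]

S => hSh => hiSih => hicScih => hiciSicih => hicihShicih => hicihhShhicih => hicihhhShhhicih => hicihhhhShhhhicih => hicihhhhhShhhhhicih => hicihhhhhcSchhhhhicih => hicihhhhhchShchhhhhicih => hicihhhhhchiSihchhhhhicih => hicihhhhhchiiSiihchhhhhicih => hicihhhhhchiiiihchhhhhicih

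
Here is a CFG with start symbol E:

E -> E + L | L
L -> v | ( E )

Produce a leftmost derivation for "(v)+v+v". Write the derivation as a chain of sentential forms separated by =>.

E => E+L => E+L+L => L+L+L => (E)+L+L => (L)+L+L => (v)+L+L => (v)+v+L => (v)+v+v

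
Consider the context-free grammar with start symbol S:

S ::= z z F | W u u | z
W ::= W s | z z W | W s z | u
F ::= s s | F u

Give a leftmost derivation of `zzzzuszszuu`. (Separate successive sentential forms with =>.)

S => Wuu => Wszuu => zzWszuu => zzzzWszuu => zzzzWszszuu => zzzzuszszuu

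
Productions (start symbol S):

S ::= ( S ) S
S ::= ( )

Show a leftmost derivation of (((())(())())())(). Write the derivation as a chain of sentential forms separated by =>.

S=>(S)S=>((S)S)S=>(((S)S)S)S=>(((())S)S)S=>(((())(S)S)S)S=>(((())(())S)S)S=>(((())(())())S)S=>(((())(())())())S=>(((())(())())())()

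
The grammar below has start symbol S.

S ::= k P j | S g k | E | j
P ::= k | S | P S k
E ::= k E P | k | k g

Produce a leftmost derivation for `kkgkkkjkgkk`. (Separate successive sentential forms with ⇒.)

S⇒E⇒kEP⇒kkgP⇒kkgPSk⇒kkgkSk⇒kkgkEk⇒kkgkkEPk⇒kkgkkkPk⇒kkgkkkPSkk⇒kkgkkkSSkk⇒kkgkkkjSkk⇒kkgkkkjEkk⇒kkgkkkjkgkk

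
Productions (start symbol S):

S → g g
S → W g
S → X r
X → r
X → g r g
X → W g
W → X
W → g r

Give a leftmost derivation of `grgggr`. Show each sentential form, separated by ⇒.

S ⇒ Xr ⇒ Wgr ⇒ Xgr ⇒ Wggr ⇒ Xggr ⇒ grgggr

S ⇒ Xr   [S → X r]
Xr ⇒ Wgr   [X → W g]
Wgr ⇒ Xgr   [W → X]
Xgr ⇒ Wggr   [X → W g]
Wggr ⇒ Xggr   [W → X]
Xggr ⇒ grgggr   [X → g r g]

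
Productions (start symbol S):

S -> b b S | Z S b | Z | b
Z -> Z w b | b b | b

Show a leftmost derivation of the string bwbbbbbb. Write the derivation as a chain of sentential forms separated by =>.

S => ZSb => ZwbSb => bwbSb => bwbbbSb => bwbbbZb => bwbbbbbb

S => ZSb   [S -> Z S b]
ZSb => ZwbSb   [Z -> Z w b]
ZwbSb => bwbSb   [Z -> b]
bwbSb => bwbbbSb   [S -> b b S]
bwbbbSb => bwbbbZb   [S -> Z]
bwbbbZb => bwbbbbbb   [Z -> b b]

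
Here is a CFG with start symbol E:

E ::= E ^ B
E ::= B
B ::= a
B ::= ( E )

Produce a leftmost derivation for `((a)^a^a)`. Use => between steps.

E=>B=>(E)=>(E^B)=>(E^B^B)=>(B^B^B)=>((E)^B^B)=>((B)^B^B)=>((a)^B^B)=>((a)^a^B)=>((a)^a^a)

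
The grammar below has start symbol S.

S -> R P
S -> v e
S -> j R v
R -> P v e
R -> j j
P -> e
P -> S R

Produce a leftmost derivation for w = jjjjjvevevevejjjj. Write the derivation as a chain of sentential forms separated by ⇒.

S⇒RP⇒jjP⇒jjSR⇒jjRPR⇒jjPvePR⇒jjSRvePR⇒jjjRvRvePR⇒jjjjjvRvePR⇒jjjjjvPvevePR⇒jjjjjvevevePR⇒jjjjjveveveSRR⇒jjjjjveveveveRR⇒jjjjjvevevevejjR⇒jjjjjvevevevejjjj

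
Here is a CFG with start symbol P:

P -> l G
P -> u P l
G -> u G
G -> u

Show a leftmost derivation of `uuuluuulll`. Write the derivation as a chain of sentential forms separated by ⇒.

P ⇒ uPl ⇒ uuPll ⇒ uuuPlll ⇒ uuulGlll ⇒ uuuluGlll ⇒ uuuluuGlll ⇒ uuuluuulll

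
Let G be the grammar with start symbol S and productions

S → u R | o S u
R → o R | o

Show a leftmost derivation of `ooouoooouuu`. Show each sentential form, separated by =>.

S => oSu => ooSuu => oooSuuu => ooouRuuu => ooouoRuuu => ooouooRuuu => ooouoooRuuu => ooouoooouuu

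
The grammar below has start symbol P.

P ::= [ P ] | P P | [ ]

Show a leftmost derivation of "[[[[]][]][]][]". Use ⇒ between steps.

P ⇒ PP   [P ::= P P]
PP ⇒ [P]P   [P ::= [ P ]]
[P]P ⇒ [PP]P   [P ::= P P]
[PP]P ⇒ [[P]P]P   [P ::= [ P ]]
[[P]P]P ⇒ [[PP]P]P   [P ::= P P]
[[PP]P]P ⇒ [[[P]P]P]P   [P ::= [ P ]]
[[[P]P]P]P ⇒ [[[[]]P]P]P   [P ::= [ ]]
[[[[]]P]P]P ⇒ [[[[]][]]P]P   [P ::= [ ]]
[[[[]][]]P]P ⇒ [[[[]][]][]]P   [P ::= [ ]]
[[[[]][]][]]P ⇒ [[[[]][]][]][]   [P ::= [ ]]

P ⇒ PP ⇒ [P]P ⇒ [PP]P ⇒ [[P]P]P ⇒ [[PP]P]P ⇒ [[[P]P]P]P ⇒ [[[[]]P]P]P ⇒ [[[[]][]]P]P ⇒ [[[[]][]][]]P ⇒ [[[[]][]][]][]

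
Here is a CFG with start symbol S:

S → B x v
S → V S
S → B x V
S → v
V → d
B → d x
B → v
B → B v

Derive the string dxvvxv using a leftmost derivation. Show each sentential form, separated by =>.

S => Bxv => Bvxv => Bvvxv => dxvvxv

S => Bxv   [S → B x v]
Bxv => Bvxv   [B → B v]
Bvxv => Bvvxv   [B → B v]
Bvvxv => dxvvxv   [B → d x]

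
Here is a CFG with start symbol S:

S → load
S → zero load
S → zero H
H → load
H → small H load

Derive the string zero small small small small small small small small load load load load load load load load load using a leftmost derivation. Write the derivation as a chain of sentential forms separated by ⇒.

S ⇒ zero H ⇒ zero small H load ⇒ zero small small H load load ⇒ zero small small small H load load load ⇒ zero small small small small H load load load load ⇒ zero small small small small small H load load load load load ⇒ zero small small small small small small H load load load load load load ⇒ zero small small small small small small small H load load load load load load load ⇒ zero small small small small small small small small H load load load load load load load load ⇒ zero small small small small small small small small load load load load load load load load load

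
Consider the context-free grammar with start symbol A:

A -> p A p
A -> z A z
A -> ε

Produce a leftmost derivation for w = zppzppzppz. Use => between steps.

A=>zAz=>zpApz=>zppAppz=>zppzAzppz=>zppzpApzppz=>zppzppzppz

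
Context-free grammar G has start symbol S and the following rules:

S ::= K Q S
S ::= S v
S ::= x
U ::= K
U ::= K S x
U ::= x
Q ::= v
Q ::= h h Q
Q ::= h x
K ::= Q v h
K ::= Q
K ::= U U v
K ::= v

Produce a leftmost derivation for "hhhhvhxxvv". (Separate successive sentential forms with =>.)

S => KQS   [S ::= K Q S]
KQS => QQS   [K ::= Q]
QQS => hhQQS   [Q ::= h h Q]
hhQQS => hhhhQQS   [Q ::= h h Q]
hhhhQQS => hhhhvQS   [Q ::= v]
hhhhvQS => hhhhvhxS   [Q ::= h x]
hhhhvhxS => hhhhvhxSv   [S ::= S v]
hhhhvhxSv => hhhhvhxSvv   [S ::= S v]
hhhhvhxSvv => hhhhvhxxvv   [S ::= x]

S => KQS => QQS => hhQQS => hhhhQQS => hhhhvQS => hhhhvhxS => hhhhvhxSv => hhhhvhxSvv => hhhhvhxxvv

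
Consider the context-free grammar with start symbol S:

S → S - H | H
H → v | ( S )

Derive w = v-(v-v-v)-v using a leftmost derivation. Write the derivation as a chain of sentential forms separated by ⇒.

S ⇒ S-H   [S → S - H]
S-H ⇒ S-H-H   [S → S - H]
S-H-H ⇒ H-H-H   [S → H]
H-H-H ⇒ v-H-H   [H → v]
v-H-H ⇒ v-(S)-H   [H → ( S )]
v-(S)-H ⇒ v-(S-H)-H   [S → S - H]
v-(S-H)-H ⇒ v-(S-H-H)-H   [S → S - H]
v-(S-H-H)-H ⇒ v-(H-H-H)-H   [S → H]
v-(H-H-H)-H ⇒ v-(v-H-H)-H   [H → v]
v-(v-H-H)-H ⇒ v-(v-v-H)-H   [H → v]
v-(v-v-H)-H ⇒ v-(v-v-v)-H   [H → v]
v-(v-v-v)-H ⇒ v-(v-v-v)-v   [H → v]

S ⇒ S-H ⇒ S-H-H ⇒ H-H-H ⇒ v-H-H ⇒ v-(S)-H ⇒ v-(S-H)-H ⇒ v-(S-H-H)-H ⇒ v-(H-H-H)-H ⇒ v-(v-H-H)-H ⇒ v-(v-v-H)-H ⇒ v-(v-v-v)-H ⇒ v-(v-v-v)-v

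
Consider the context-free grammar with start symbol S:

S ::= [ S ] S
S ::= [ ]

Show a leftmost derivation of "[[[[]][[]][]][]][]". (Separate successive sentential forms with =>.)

S=>[S]S=>[[S]S]S=>[[[S]S]S]S=>[[[[]]S]S]S=>[[[[]][S]S]S]S=>[[[[]][[]]S]S]S=>[[[[]][[]][]]S]S=>[[[[]][[]][]][]]S=>[[[[]][[]][]][]][]

S => [S]S   [S ::= [ S ] S]
[S]S => [[S]S]S   [S ::= [ S ] S]
[[S]S]S => [[[S]S]S]S   [S ::= [ S ] S]
[[[S]S]S]S => [[[[]]S]S]S   [S ::= [ ]]
[[[[]]S]S]S => [[[[]][S]S]S]S   [S ::= [ S ] S]
[[[[]][S]S]S]S => [[[[]][[]]S]S]S   [S ::= [ ]]
[[[[]][[]]S]S]S => [[[[]][[]][]]S]S   [S ::= [ ]]
[[[[]][[]][]]S]S => [[[[]][[]][]][]]S   [S ::= [ ]]
[[[[]][[]][]][]]S => [[[[]][[]][]][]][]   [S ::= [ ]]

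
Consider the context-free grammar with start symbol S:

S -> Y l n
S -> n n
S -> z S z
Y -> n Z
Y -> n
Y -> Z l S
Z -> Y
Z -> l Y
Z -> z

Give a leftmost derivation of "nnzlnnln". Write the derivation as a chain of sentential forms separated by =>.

S => Yln => nZln => nYln => nZlSln => nYlSln => nnZlSln => nnzlSln => nnzlnnln

S => Yln   [S -> Y l n]
Yln => nZln   [Y -> n Z]
nZln => nYln   [Z -> Y]
nYln => nZlSln   [Y -> Z l S]
nZlSln => nYlSln   [Z -> Y]
nYlSln => nnZlSln   [Y -> n Z]
nnZlSln => nnzlSln   [Z -> z]
nnzlSln => nnzlnnln   [S -> n n]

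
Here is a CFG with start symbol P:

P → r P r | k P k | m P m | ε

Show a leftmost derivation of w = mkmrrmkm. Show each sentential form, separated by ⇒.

P ⇒ mPm   [P → m P m]
mPm ⇒ mkPkm   [P → k P k]
mkPkm ⇒ mkmPmkm   [P → m P m]
mkmPmkm ⇒ mkmrPrmkm   [P → r P r]
mkmrPrmkm ⇒ mkmrrmkm   [P → ε]

P ⇒ mPm ⇒ mkPkm ⇒ mkmPmkm ⇒ mkmrPrmkm ⇒ mkmrrmkm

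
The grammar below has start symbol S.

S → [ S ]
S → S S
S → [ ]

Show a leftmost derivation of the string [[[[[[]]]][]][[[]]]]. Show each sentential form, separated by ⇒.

S ⇒ [S] ⇒ [SS] ⇒ [[S]S] ⇒ [[SS]S] ⇒ [[[S]S]S] ⇒ [[[[S]]S]S] ⇒ [[[[[S]]]S]S] ⇒ [[[[[[]]]]S]S] ⇒ [[[[[[]]]][]]S] ⇒ [[[[[[]]]][]][S]] ⇒ [[[[[[]]]][]][[S]]] ⇒ [[[[[[]]]][]][[[]]]]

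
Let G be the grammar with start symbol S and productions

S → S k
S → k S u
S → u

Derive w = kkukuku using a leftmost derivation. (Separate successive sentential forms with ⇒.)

S ⇒ kSu ⇒ kSku ⇒ kkSuku ⇒ kkSkuku ⇒ kkukuku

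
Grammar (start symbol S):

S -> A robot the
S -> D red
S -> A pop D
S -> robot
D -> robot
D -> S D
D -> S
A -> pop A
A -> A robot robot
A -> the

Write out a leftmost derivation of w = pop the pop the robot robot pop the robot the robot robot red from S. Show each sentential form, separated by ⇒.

S ⇒ D red ⇒ S red ⇒ A pop D red ⇒ pop A pop D red ⇒ pop the pop D red ⇒ pop the pop S D red ⇒ pop the pop A pop D D red ⇒ pop the pop A robot robot pop D D red ⇒ pop the pop the robot robot pop D D red ⇒ pop the pop the robot robot pop S D D red ⇒ pop the pop the robot robot pop A robot the D D red ⇒ pop the pop the robot robot pop the robot the D D red ⇒ pop the pop the robot robot pop the robot the robot D red ⇒ pop the pop the robot robot pop the robot the robot robot red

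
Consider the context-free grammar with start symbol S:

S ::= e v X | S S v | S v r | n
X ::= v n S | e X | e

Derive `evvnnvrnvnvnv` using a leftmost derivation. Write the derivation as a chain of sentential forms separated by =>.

S => SSv   [S ::= S S v]
SSv => SSvSv   [S ::= S S v]
SSvSv => evXSvSv   [S ::= e v X]
evXSvSv => evvnSSvSv   [X ::= v n S]
evvnSSvSv => evvnSSvSvSv   [S ::= S S v]
evvnSSvSvSv => evvnSvrSvSvSv   [S ::= S v r]
evvnSvrSvSvSv => evvnnvrSvSvSv   [S ::= n]
evvnnvrSvSvSv => evvnnvrnvSvSv   [S ::= n]
evvnnvrnvSvSv => evvnnvrnvnvSv   [S ::= n]
evvnnvrnvnvSv => evvnnvrnvnvnv   [S ::= n]

S => SSv => SSvSv => evXSvSv => evvnSSvSv => evvnSSvSvSv => evvnSvrSvSvSv => evvnnvrSvSvSv => evvnnvrnvSvSv => evvnnvrnvnvSv => evvnnvrnvnvnv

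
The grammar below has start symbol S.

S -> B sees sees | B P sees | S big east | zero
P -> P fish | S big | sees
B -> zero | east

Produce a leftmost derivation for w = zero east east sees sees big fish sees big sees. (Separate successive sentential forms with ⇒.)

S ⇒ B P sees ⇒ zero P sees ⇒ zero S big sees ⇒ zero B P sees big sees ⇒ zero east P sees big sees ⇒ zero east P fish sees big sees ⇒ zero east S big fish sees big sees ⇒ zero east B sees sees big fish sees big sees ⇒ zero east east sees sees big fish sees big sees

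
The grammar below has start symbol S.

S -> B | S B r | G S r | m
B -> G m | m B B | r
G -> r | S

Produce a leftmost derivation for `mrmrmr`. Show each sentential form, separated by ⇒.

S ⇒ B ⇒ mBB ⇒ mGmB ⇒ mSmB ⇒ mGSrmB ⇒ mSSrmB ⇒ mBSrmB ⇒ mrSrmB ⇒ mrmrmB ⇒ mrmrmr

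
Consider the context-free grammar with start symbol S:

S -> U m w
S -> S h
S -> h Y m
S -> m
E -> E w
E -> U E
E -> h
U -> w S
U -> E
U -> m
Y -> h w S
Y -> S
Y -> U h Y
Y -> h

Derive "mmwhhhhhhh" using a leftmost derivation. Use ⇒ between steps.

S ⇒ Sh   [S -> S h]
Sh ⇒ Shh   [S -> S h]
Shh ⇒ Shhh   [S -> S h]
Shhh ⇒ Shhhh   [S -> S h]
Shhhh ⇒ Shhhhh   [S -> S h]
Shhhhh ⇒ Shhhhhh   [S -> S h]
Shhhhhh ⇒ Shhhhhhh   [S -> S h]
Shhhhhhh ⇒ Umwhhhhhhh   [S -> U m w]
Umwhhhhhhh ⇒ mmwhhhhhhh   [U -> m]

S ⇒ Sh ⇒ Shh ⇒ Shhh ⇒ Shhhh ⇒ Shhhhh ⇒ Shhhhhh ⇒ Shhhhhhh ⇒ Umwhhhhhhh ⇒ mmwhhhhhhh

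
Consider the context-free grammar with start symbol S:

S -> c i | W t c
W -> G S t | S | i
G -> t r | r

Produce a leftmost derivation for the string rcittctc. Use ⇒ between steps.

S ⇒ Wtc   [S -> W t c]
Wtc ⇒ Stc   [W -> S]
Stc ⇒ Wtctc   [S -> W t c]
Wtctc ⇒ GSttctc   [W -> G S t]
GSttctc ⇒ rSttctc   [G -> r]
rSttctc ⇒ rcittctc   [S -> c i]

S ⇒ Wtc ⇒ Stc ⇒ Wtctc ⇒ GSttctc ⇒ rSttctc ⇒ rcittctc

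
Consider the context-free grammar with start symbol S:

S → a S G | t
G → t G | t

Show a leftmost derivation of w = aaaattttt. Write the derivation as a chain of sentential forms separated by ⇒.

S ⇒ aSG   [S → a S G]
aSG ⇒ aaSGG   [S → a S G]
aaSGG ⇒ aaaSGGG   [S → a S G]
aaaSGGG ⇒ aaaaSGGGG   [S → a S G]
aaaaSGGGG ⇒ aaaatGGGG   [S → t]
aaaatGGGG ⇒ aaaattGGG   [G → t]
aaaattGGG ⇒ aaaatttGG   [G → t]
aaaatttGG ⇒ aaaattttG   [G → t]
aaaattttG ⇒ aaaattttt   [G → t]

S ⇒ aSG ⇒ aaSGG ⇒ aaaSGGG ⇒ aaaaSGGGG ⇒ aaaatGGGG ⇒ aaaattGGG ⇒ aaaatttGG ⇒ aaaattttG ⇒ aaaattttt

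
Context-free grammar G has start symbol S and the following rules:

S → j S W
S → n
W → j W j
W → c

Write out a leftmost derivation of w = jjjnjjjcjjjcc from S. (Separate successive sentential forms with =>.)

S => jSW   [S → j S W]
jSW => jjSWW   [S → j S W]
jjSWW => jjjSWWW   [S → j S W]
jjjSWWW => jjjnWWW   [S → n]
jjjnWWW => jjjnjWjWW   [W → j W j]
jjjnjWjWW => jjjnjjWjjWW   [W → j W j]
jjjnjjWjjWW => jjjnjjjWjjjWW   [W → j W j]
jjjnjjjWjjjWW => jjjnjjjcjjjWW   [W → c]
jjjnjjjcjjjWW => jjjnjjjcjjjcW   [W → c]
jjjnjjjcjjjcW => jjjnjjjcjjjcc   [W → c]

S => jSW => jjSWW => jjjSWWW => jjjnWWW => jjjnjWjWW => jjjnjjWjjWW => jjjnjjjWjjjWW => jjjnjjjcjjjWW => jjjnjjjcjjjcW => jjjnjjjcjjjcc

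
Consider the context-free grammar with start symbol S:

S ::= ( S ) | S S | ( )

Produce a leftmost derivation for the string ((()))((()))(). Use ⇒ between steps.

S⇒SS⇒(S)S⇒((S))S⇒((()))S⇒((()))SS⇒((()))(S)S⇒((()))((S))S⇒((()))((()))S⇒((()))((()))()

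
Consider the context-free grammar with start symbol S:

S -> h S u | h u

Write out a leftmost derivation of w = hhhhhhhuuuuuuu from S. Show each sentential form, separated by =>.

S => hSu   [S -> h S u]
hSu => hhSuu   [S -> h S u]
hhSuu => hhhSuuu   [S -> h S u]
hhhSuuu => hhhhSuuuu   [S -> h S u]
hhhhSuuuu => hhhhhSuuuuu   [S -> h S u]
hhhhhSuuuuu => hhhhhhSuuuuuu   [S -> h S u]
hhhhhhSuuuuuu => hhhhhhhuuuuuuu   [S -> h u]

S=>hSu=>hhSuu=>hhhSuuu=>hhhhSuuuu=>hhhhhSuuuuu=>hhhhhhSuuuuuu=>hhhhhhhuuuuuuu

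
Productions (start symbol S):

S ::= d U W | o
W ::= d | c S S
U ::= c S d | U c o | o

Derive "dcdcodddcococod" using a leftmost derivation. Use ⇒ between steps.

S ⇒ dUW   [S ::= d U W]
dUW ⇒ dUcoW   [U ::= U c o]
dUcoW ⇒ dUcocoW   [U ::= U c o]
dUcocoW ⇒ dUcococoW   [U ::= U c o]
dUcococoW ⇒ dcSdcococoW   [U ::= c S d]
dcSdcococoW ⇒ dcdUWdcococoW   [S ::= d U W]
dcdUWdcococoW ⇒ dcdcSdWdcococoW   [U ::= c S d]
dcdcSdWdcococoW ⇒ dcdcodWdcococoW   [S ::= o]
dcdcodWdcococoW ⇒ dcdcodddcococoW   [W ::= d]
dcdcodddcococoW ⇒ dcdcodddcococod   [W ::= d]

S ⇒ dUW ⇒ dUcoW ⇒ dUcocoW ⇒ dUcococoW ⇒ dcSdcococoW ⇒ dcdUWdcococoW ⇒ dcdcSdWdcococoW ⇒ dcdcodWdcococoW ⇒ dcdcodddcococoW ⇒ dcdcodddcococod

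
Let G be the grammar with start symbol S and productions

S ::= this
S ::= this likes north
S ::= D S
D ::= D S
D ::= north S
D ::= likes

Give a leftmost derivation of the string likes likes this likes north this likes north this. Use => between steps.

S => D S   [S ::= D S]
D S => D S S   [D ::= D S]
D S S => D S S S   [D ::= D S]
D S S S => likes S S S   [D ::= likes]
likes S S S => likes D S S S   [S ::= D S]
likes D S S S => likes likes S S S   [D ::= likes]
likes likes S S S => likes likes this likes north S S   [S ::= this likes north]
likes likes this likes north S S => likes likes this likes north this likes north S   [S ::= this likes north]
likes likes this likes north this likes north S => likes likes this likes north this likes north this   [S ::= this]

S => D S => D S S => D S S S => likes S S S => likes D S S S => likes likes S S S => likes likes this likes north S S => likes likes this likes north this likes north S => likes likes this likes north this likes north this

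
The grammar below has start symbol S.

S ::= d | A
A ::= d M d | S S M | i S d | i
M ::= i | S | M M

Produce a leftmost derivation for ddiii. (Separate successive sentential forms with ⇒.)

S ⇒ A ⇒ SSM ⇒ dSM ⇒ dAM ⇒ dSSMM ⇒ ddSMM ⇒ ddAMM ⇒ ddiMM ⇒ ddiiM ⇒ ddiii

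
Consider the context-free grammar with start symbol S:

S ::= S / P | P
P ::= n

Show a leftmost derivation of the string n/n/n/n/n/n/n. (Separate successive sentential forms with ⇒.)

S ⇒ S/P   [S ::= S / P]
S/P ⇒ S/P/P   [S ::= S / P]
S/P/P ⇒ S/P/P/P   [S ::= S / P]
S/P/P/P ⇒ S/P/P/P/P   [S ::= S / P]
S/P/P/P/P ⇒ S/P/P/P/P/P   [S ::= S / P]
S/P/P/P/P/P ⇒ S/P/P/P/P/P/P   [S ::= S / P]
S/P/P/P/P/P/P ⇒ P/P/P/P/P/P/P   [S ::= P]
P/P/P/P/P/P/P ⇒ n/P/P/P/P/P/P   [P ::= n]
n/P/P/P/P/P/P ⇒ n/n/P/P/P/P/P   [P ::= n]
n/n/P/P/P/P/P ⇒ n/n/n/P/P/P/P   [P ::= n]
n/n/n/P/P/P/P ⇒ n/n/n/n/P/P/P   [P ::= n]
n/n/n/n/P/P/P ⇒ n/n/n/n/n/P/P   [P ::= n]
n/n/n/n/n/P/P ⇒ n/n/n/n/n/n/P   [P ::= n]
n/n/n/n/n/n/P ⇒ n/n/n/n/n/n/n   [P ::= n]

S⇒S/P⇒S/P/P⇒S/P/P/P⇒S/P/P/P/P⇒S/P/P/P/P/P⇒S/P/P/P/P/P/P⇒P/P/P/P/P/P/P⇒n/P/P/P/P/P/P⇒n/n/P/P/P/P/P⇒n/n/n/P/P/P/P⇒n/n/n/n/P/P/P⇒n/n/n/n/n/P/P⇒n/n/n/n/n/n/P⇒n/n/n/n/n/n/n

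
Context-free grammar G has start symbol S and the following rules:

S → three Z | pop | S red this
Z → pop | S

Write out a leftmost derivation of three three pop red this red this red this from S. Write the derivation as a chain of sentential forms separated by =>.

S => S red this => S red this red this => S red this red this red this => three Z red this red this red this => three S red this red this red this => three three Z red this red this red this => three three pop red this red this red this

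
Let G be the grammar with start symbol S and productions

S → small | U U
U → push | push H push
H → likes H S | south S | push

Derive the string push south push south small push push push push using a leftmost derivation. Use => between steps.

S => U U => push H push U => push south S push U => push south U U push U => push south push H push U push U => push south push south S push U push U => push south push south small push U push U => push south push south small push push push U => push south push south small push push push push

S => U U   [S → U U]
U U => push H push U   [U → push H push]
push H push U => push south S push U   [H → south S]
push south S push U => push south U U push U   [S → U U]
push south U U push U => push south push H push U push U   [U → push H push]
push south push H push U push U => push south push south S push U push U   [H → south S]
push south push south S push U push U => push south push south small push U push U   [S → small]
push south push south small push U push U => push south push south small push push push U   [U → push]
push south push south small push push push U => push south push south small push push push push   [U → push]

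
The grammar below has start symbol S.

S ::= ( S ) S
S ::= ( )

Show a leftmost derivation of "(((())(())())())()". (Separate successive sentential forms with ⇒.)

S⇒(S)S⇒((S)S)S⇒(((S)S)S)S⇒(((())S)S)S⇒(((())(S)S)S)S⇒(((())(())S)S)S⇒(((())(())())S)S⇒(((())(())())())S⇒(((())(())())())()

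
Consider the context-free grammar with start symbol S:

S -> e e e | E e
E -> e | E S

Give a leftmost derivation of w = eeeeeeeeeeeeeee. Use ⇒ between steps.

S ⇒ Ee ⇒ ESe ⇒ eSe ⇒ eEee ⇒ eESee ⇒ eESSee ⇒ eESSSee ⇒ eESSSSee ⇒ eeSSSSee ⇒ eeeeeSSSee ⇒ eeeeeeeeSSee ⇒ eeeeeeeeeeeSee ⇒ eeeeeeeeeeeEeee ⇒ eeeeeeeeeeeeeee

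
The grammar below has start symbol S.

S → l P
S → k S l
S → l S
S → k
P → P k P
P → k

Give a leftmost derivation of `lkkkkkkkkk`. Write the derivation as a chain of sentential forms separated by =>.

S => lP => lPkP => lPkPkP => lPkPkPkP => lPkPkPkPkP => lkkPkPkPkP => lkkkkPkPkP => lkkkkkkPkP => lkkkkkkkkP => lkkkkkkkkk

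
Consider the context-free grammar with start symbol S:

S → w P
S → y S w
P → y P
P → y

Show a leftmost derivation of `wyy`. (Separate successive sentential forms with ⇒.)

S ⇒ wP ⇒ wyP ⇒ wyy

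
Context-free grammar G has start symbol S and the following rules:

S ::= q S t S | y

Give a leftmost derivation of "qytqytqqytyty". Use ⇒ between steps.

S ⇒ qStS ⇒ qytS ⇒ qytqStS ⇒ qytqytS ⇒ qytqytqStS ⇒ qytqytqqStStS ⇒ qytqytqqytStS ⇒ qytqytqqytytS ⇒ qytqytqqytyty

S ⇒ qStS   [S ::= q S t S]
qStS ⇒ qytS   [S ::= y]
qytS ⇒ qytqStS   [S ::= q S t S]
qytqStS ⇒ qytqytS   [S ::= y]
qytqytS ⇒ qytqytqStS   [S ::= q S t S]
qytqytqStS ⇒ qytqytqqStStS   [S ::= q S t S]
qytqytqqStStS ⇒ qytqytqqytStS   [S ::= y]
qytqytqqytStS ⇒ qytqytqqytytS   [S ::= y]
qytqytqqytytS ⇒ qytqytqqytyty   [S ::= y]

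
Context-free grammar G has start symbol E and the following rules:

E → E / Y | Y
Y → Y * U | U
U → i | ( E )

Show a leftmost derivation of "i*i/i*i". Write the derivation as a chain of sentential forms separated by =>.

E => E/Y => Y/Y => Y*U/Y => U*U/Y => i*U/Y => i*i/Y => i*i/Y*U => i*i/U*U => i*i/i*U => i*i/i*i

E => E/Y   [E → E / Y]
E/Y => Y/Y   [E → Y]
Y/Y => Y*U/Y   [Y → Y * U]
Y*U/Y => U*U/Y   [Y → U]
U*U/Y => i*U/Y   [U → i]
i*U/Y => i*i/Y   [U → i]
i*i/Y => i*i/Y*U   [Y → Y * U]
i*i/Y*U => i*i/U*U   [Y → U]
i*i/U*U => i*i/i*U   [U → i]
i*i/i*U => i*i/i*i   [U → i]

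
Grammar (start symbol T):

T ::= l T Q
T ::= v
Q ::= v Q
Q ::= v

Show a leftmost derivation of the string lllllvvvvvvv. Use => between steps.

T => lTQ   [T ::= l T Q]
lTQ => llTQQ   [T ::= l T Q]
llTQQ => lllTQQQ   [T ::= l T Q]
lllTQQQ => llllTQQQQ   [T ::= l T Q]
llllTQQQQ => lllllTQQQQQ   [T ::= l T Q]
lllllTQQQQQ => lllllvQQQQQ   [T ::= v]
lllllvQQQQQ => lllllvvQQQQQ   [Q ::= v Q]
lllllvvQQQQQ => lllllvvvQQQQ   [Q ::= v]
lllllvvvQQQQ => lllllvvvvQQQ   [Q ::= v]
lllllvvvvQQQ => lllllvvvvvQQ   [Q ::= v]
lllllvvvvvQQ => lllllvvvvvvQ   [Q ::= v]
lllllvvvvvvQ => lllllvvvvvvv   [Q ::= v]

T => lTQ => llTQQ => lllTQQQ => llllTQQQQ => lllllTQQQQQ => lllllvQQQQQ => lllllvvQQQQQ => lllllvvvQQQQ => lllllvvvvQQQ => lllllvvvvvQQ => lllllvvvvvvQ => lllllvvvvvvv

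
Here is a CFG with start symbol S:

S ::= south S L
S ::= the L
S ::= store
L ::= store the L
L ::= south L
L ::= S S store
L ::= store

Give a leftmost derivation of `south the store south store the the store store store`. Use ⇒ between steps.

S ⇒ south S L ⇒ south the L L ⇒ south the store L ⇒ south the store south L ⇒ south the store south store the L ⇒ south the store south store the S S store ⇒ south the store south store the the L S store ⇒ south the store south store the the store S store ⇒ south the store south store the the store store store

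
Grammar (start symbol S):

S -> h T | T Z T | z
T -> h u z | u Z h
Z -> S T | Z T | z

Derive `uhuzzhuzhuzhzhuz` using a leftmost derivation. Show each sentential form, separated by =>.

S=>TZT=>uZhZT=>uSThZT=>uTZTThZT=>uhuzZTThZT=>uhuzzTThZT=>uhuzzhuzThZT=>uhuzzhuzhuzhZT=>uhuzzhuzhuzhzT=>uhuzzhuzhuzhzhuz

S => TZT   [S -> T Z T]
TZT => uZhZT   [T -> u Z h]
uZhZT => uSThZT   [Z -> S T]
uSThZT => uTZTThZT   [S -> T Z T]
uTZTThZT => uhuzZTThZT   [T -> h u z]
uhuzZTThZT => uhuzzTThZT   [Z -> z]
uhuzzTThZT => uhuzzhuzThZT   [T -> h u z]
uhuzzhuzThZT => uhuzzhuzhuzhZT   [T -> h u z]
uhuzzhuzhuzhZT => uhuzzhuzhuzhzT   [Z -> z]
uhuzzhuzhuzhzT => uhuzzhuzhuzhzhuz   [T -> h u z]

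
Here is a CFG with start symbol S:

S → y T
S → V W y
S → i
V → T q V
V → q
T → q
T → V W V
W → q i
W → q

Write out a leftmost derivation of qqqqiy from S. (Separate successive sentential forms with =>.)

S=>VWy=>TqVWy=>qqVWy=>qqqWy=>qqqqiy

S => VWy   [S → V W y]
VWy => TqVWy   [V → T q V]
TqVWy => qqVWy   [T → q]
qqVWy => qqqWy   [V → q]
qqqWy => qqqqiy   [W → q i]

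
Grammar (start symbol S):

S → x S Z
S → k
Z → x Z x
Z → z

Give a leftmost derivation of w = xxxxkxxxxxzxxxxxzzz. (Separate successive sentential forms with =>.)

S => xSZ => xxSZZ => xxxSZZZ => xxxxSZZZZ => xxxxkZZZZ => xxxxkxZxZZZ => xxxxkxxZxxZZZ => xxxxkxxxZxxxZZZ => xxxxkxxxxZxxxxZZZ => xxxxkxxxxxZxxxxxZZZ => xxxxkxxxxxzxxxxxZZZ => xxxxkxxxxxzxxxxxzZZ => xxxxkxxxxxzxxxxxzzZ => xxxxkxxxxxzxxxxxzzz

S => xSZ   [S → x S Z]
xSZ => xxSZZ   [S → x S Z]
xxSZZ => xxxSZZZ   [S → x S Z]
xxxSZZZ => xxxxSZZZZ   [S → x S Z]
xxxxSZZZZ => xxxxkZZZZ   [S → k]
xxxxkZZZZ => xxxxkxZxZZZ   [Z → x Z x]
xxxxkxZxZZZ => xxxxkxxZxxZZZ   [Z → x Z x]
xxxxkxxZxxZZZ => xxxxkxxxZxxxZZZ   [Z → x Z x]
xxxxkxxxZxxxZZZ => xxxxkxxxxZxxxxZZZ   [Z → x Z x]
xxxxkxxxxZxxxxZZZ => xxxxkxxxxxZxxxxxZZZ   [Z → x Z x]
xxxxkxxxxxZxxxxxZZZ => xxxxkxxxxxzxxxxxZZZ   [Z → z]
xxxxkxxxxxzxxxxxZZZ => xxxxkxxxxxzxxxxxzZZ   [Z → z]
xxxxkxxxxxzxxxxxzZZ => xxxxkxxxxxzxxxxxzzZ   [Z → z]
xxxxkxxxxxzxxxxxzzZ => xxxxkxxxxxzxxxxxzzz   [Z → z]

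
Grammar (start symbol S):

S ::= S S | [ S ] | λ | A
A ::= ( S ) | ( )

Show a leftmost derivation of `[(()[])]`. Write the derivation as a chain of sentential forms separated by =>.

S => [S] => [A] => [(S)] => [(SS)] => [(AS)] => [(()S)] => [(()[S])] => [(()[])]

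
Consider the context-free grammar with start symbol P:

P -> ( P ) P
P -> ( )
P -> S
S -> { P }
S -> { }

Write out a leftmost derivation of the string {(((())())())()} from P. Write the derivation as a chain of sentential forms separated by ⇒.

P ⇒ S ⇒ {P} ⇒ {(P)P} ⇒ {((P)P)P} ⇒ {(((P)P)P)P} ⇒ {(((())P)P)P} ⇒ {(((())())P)P} ⇒ {(((())())())P} ⇒ {(((())())())()}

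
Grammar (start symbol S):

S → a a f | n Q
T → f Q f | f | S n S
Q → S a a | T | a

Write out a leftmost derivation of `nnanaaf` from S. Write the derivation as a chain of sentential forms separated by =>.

S => nQ => nT => nSnS => nnQnS => nnanS => nnanaaf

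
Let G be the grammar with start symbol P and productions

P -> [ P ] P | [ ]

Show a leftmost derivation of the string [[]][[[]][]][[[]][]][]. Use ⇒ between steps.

P ⇒ [P]P   [P -> [ P ] P]
[P]P ⇒ [[]]P   [P -> [ ]]
[[]]P ⇒ [[]][P]P   [P -> [ P ] P]
[[]][P]P ⇒ [[]][[P]P]P   [P -> [ P ] P]
[[]][[P]P]P ⇒ [[]][[[]]P]P   [P -> [ ]]
[[]][[[]]P]P ⇒ [[]][[[]][]]P   [P -> [ ]]
[[]][[[]][]]P ⇒ [[]][[[]][]][P]P   [P -> [ P ] P]
[[]][[[]][]][P]P ⇒ [[]][[[]][]][[P]P]P   [P -> [ P ] P]
[[]][[[]][]][[P]P]P ⇒ [[]][[[]][]][[[]]P]P   [P -> [ ]]
[[]][[[]][]][[[]]P]P ⇒ [[]][[[]][]][[[]][]]P   [P -> [ ]]
[[]][[[]][]][[[]][]]P ⇒ [[]][[[]][]][[[]][]][]   [P -> [ ]]

P⇒[P]P⇒[[]]P⇒[[]][P]P⇒[[]][[P]P]P⇒[[]][[[]]P]P⇒[[]][[[]][]]P⇒[[]][[[]][]][P]P⇒[[]][[[]][]][[P]P]P⇒[[]][[[]][]][[[]]P]P⇒[[]][[[]][]][[[]][]]P⇒[[]][[[]][]][[[]][]][]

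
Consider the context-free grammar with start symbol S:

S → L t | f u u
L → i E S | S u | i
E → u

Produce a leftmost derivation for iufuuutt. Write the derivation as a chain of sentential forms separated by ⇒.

S ⇒ Lt ⇒ iESt ⇒ iuSt ⇒ iuLtt ⇒ iuSutt ⇒ iufuuutt

S ⇒ Lt   [S → L t]
Lt ⇒ iESt   [L → i E S]
iESt ⇒ iuSt   [E → u]
iuSt ⇒ iuLtt   [S → L t]
iuLtt ⇒ iuSutt   [L → S u]
iuSutt ⇒ iufuuutt   [S → f u u]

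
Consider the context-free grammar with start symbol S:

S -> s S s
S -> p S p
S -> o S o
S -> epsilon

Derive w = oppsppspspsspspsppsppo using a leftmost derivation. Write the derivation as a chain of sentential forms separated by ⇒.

S ⇒ oSo   [S -> o S o]
oSo ⇒ opSpo   [S -> p S p]
opSpo ⇒ oppSppo   [S -> p S p]
oppSppo ⇒ oppsSsppo   [S -> s S s]
oppsSsppo ⇒ oppspSpsppo   [S -> p S p]
oppspSpsppo ⇒ oppsppSppsppo   [S -> p S p]
oppsppSppsppo ⇒ oppsppsSsppsppo   [S -> s S s]
oppsppsSsppsppo ⇒ oppsppspSpsppsppo   [S -> p S p]
oppsppspSpsppsppo ⇒ oppsppspsSspsppsppo   [S -> s S s]
oppsppspsSspsppsppo ⇒ oppsppspspSpspsppsppo   [S -> p S p]
oppsppspspSpspsppsppo ⇒ oppsppspspsSspspsppsppo   [S -> s S s]
oppsppspspsSspspsppsppo ⇒ oppsppspspsspspsppsppo   [S -> epsilon]

S⇒oSo⇒opSpo⇒oppSppo⇒oppsSsppo⇒oppspSpsppo⇒oppsppSppsppo⇒oppsppsSsppsppo⇒oppsppspSpsppsppo⇒oppsppspsSspsppsppo⇒oppsppspspSpspsppsppo⇒oppsppspspsSspspsppsppo⇒oppsppspspsspspsppsppo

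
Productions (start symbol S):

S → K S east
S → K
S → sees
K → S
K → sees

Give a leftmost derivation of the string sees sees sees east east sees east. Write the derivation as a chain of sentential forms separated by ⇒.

S ⇒ K S east   [S → K S east]
K S east ⇒ S S east   [K → S]
S S east ⇒ K S east S east   [S → K S east]
K S east S east ⇒ sees S east S east   [K → sees]
sees S east S east ⇒ sees K S east east S east   [S → K S east]
sees K S east east S east ⇒ sees sees S east east S east   [K → sees]
sees sees S east east S east ⇒ sees sees K east east S east   [S → K]
sees sees K east east S east ⇒ sees sees sees east east S east   [K → sees]
sees sees sees east east S east ⇒ sees sees sees east east sees east   [S → sees]

S ⇒ K S east ⇒ S S east ⇒ K S east S east ⇒ sees S east S east ⇒ sees K S east east S east ⇒ sees sees S east east S east ⇒ sees sees K east east S east ⇒ sees sees sees east east S east ⇒ sees sees sees east east sees east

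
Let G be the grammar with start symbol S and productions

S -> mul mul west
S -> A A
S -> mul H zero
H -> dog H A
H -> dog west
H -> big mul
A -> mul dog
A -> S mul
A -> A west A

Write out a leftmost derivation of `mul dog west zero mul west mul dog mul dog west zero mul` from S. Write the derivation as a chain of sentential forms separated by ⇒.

S ⇒ A A   [S -> A A]
A A ⇒ A west A A   [A -> A west A]
A west A A ⇒ S mul west A A   [A -> S mul]
S mul west A A ⇒ mul H zero mul west A A   [S -> mul H zero]
mul H zero mul west A A ⇒ mul dog west zero mul west A A   [H -> dog west]
mul dog west zero mul west A A ⇒ mul dog west zero mul west mul dog A   [A -> mul dog]
mul dog west zero mul west mul dog A ⇒ mul dog west zero mul west mul dog S mul   [A -> S mul]
mul dog west zero mul west mul dog S mul ⇒ mul dog west zero mul west mul dog mul H zero mul   [S -> mul H zero]
mul dog west zero mul west mul dog mul H zero mul ⇒ mul dog west zero mul west mul dog mul dog west zero mul   [H -> dog west]

S ⇒ A A ⇒ A west A A ⇒ S mul west A A ⇒ mul H zero mul west A A ⇒ mul dog west zero mul west A A ⇒ mul dog west zero mul west mul dog A ⇒ mul dog west zero mul west mul dog S mul ⇒ mul dog west zero mul west mul dog mul H zero mul ⇒ mul dog west zero mul west mul dog mul dog west zero mul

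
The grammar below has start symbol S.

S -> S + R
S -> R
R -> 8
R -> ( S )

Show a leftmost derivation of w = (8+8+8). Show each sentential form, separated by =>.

S => R => (S) => (S+R) => (S+R+R) => (R+R+R) => (8+R+R) => (8+8+R) => (8+8+8)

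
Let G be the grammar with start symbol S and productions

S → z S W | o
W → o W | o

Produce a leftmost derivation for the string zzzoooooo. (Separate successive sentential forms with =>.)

S => zSW => zzSWW => zzzSWWW => zzzoWWW => zzzooWWW => zzzoooWWW => zzzooooWW => zzzoooooW => zzzoooooo

S => zSW   [S → z S W]
zSW => zzSWW   [S → z S W]
zzSWW => zzzSWWW   [S → z S W]
zzzSWWW => zzzoWWW   [S → o]
zzzoWWW => zzzooWWW   [W → o W]
zzzooWWW => zzzoooWWW   [W → o W]
zzzoooWWW => zzzooooWW   [W → o]
zzzooooWW => zzzoooooW   [W → o]
zzzoooooW => zzzoooooo   [W → o]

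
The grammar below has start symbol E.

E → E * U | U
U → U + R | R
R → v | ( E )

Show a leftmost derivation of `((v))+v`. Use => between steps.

E => U   [E → U]
U => U+R   [U → U + R]
U+R => R+R   [U → R]
R+R => (E)+R   [R → ( E )]
(E)+R => (U)+R   [E → U]
(U)+R => (R)+R   [U → R]
(R)+R => ((E))+R   [R → ( E )]
((E))+R => ((U))+R   [E → U]
((U))+R => ((R))+R   [U → R]
((R))+R => ((v))+R   [R → v]
((v))+R => ((v))+v   [R → v]

E => U => U+R => R+R => (E)+R => (U)+R => (R)+R => ((E))+R => ((U))+R => ((R))+R => ((v))+R => ((v))+v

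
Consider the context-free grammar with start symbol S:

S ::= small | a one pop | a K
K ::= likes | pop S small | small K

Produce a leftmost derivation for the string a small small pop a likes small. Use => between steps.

S => a K => a small K => a small small K => a small small pop S small => a small small pop a K small => a small small pop a likes small

S => a K   [S ::= a K]
a K => a small K   [K ::= small K]
a small K => a small small K   [K ::= small K]
a small small K => a small small pop S small   [K ::= pop S small]
a small small pop S small => a small small pop a K small   [S ::= a K]
a small small pop a K small => a small small pop a likes small   [K ::= likes]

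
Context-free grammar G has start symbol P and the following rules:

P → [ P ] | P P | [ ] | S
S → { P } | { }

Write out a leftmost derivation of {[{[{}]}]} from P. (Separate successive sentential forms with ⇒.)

P ⇒ S   [P → S]
S ⇒ {P}   [S → { P }]
{P} ⇒ {[P]}   [P → [ P ]]
{[P]} ⇒ {[S]}   [P → S]
{[S]} ⇒ {[{P}]}   [S → { P }]
{[{P}]} ⇒ {[{[P]}]}   [P → [ P ]]
{[{[P]}]} ⇒ {[{[S]}]}   [P → S]
{[{[S]}]} ⇒ {[{[{}]}]}   [S → { }]

P ⇒ S ⇒ {P} ⇒ {[P]} ⇒ {[S]} ⇒ {[{P}]} ⇒ {[{[P]}]} ⇒ {[{[S]}]} ⇒ {[{[{}]}]}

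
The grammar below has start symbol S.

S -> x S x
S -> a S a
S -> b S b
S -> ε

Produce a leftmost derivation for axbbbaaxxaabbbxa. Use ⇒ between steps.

S ⇒ aSa   [S -> a S a]
aSa ⇒ axSxa   [S -> x S x]
axSxa ⇒ axbSbxa   [S -> b S b]
axbSbxa ⇒ axbbSbbxa   [S -> b S b]
axbbSbbxa ⇒ axbbbSbbbxa   [S -> b S b]
axbbbSbbbxa ⇒ axbbbaSabbbxa   [S -> a S a]
axbbbaSabbbxa ⇒ axbbbaaSaabbbxa   [S -> a S a]
axbbbaaSaabbbxa ⇒ axbbbaaxSxaabbbxa   [S -> x S x]
axbbbaaxSxaabbbxa ⇒ axbbbaaxxaabbbxa   [S -> ε]

S ⇒ aSa ⇒ axSxa ⇒ axbSbxa ⇒ axbbSbbxa ⇒ axbbbSbbbxa ⇒ axbbbaSabbbxa ⇒ axbbbaaSaabbbxa ⇒ axbbbaaxSxaabbbxa ⇒ axbbbaaxxaabbbxa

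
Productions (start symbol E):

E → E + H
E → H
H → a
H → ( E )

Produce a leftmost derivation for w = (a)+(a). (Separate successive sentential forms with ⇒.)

E⇒E+H⇒H+H⇒(E)+H⇒(H)+H⇒(a)+H⇒(a)+(E)⇒(a)+(H)⇒(a)+(a)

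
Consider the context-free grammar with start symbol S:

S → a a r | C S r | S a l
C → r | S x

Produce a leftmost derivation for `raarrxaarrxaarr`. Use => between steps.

S => CSr   [S → C S r]
CSr => SxSr   [C → S x]
SxSr => CSrxSr   [S → C S r]
CSrxSr => SxSrxSr   [C → S x]
SxSrxSr => CSrxSrxSr   [S → C S r]
CSrxSrxSr => rSrxSrxSr   [C → r]
rSrxSrxSr => raarrxSrxSr   [S → a a r]
raarrxSrxSr => raarrxaarrxSr   [S → a a r]
raarrxaarrxSr => raarrxaarrxaarr   [S → a a r]

S=>CSr=>SxSr=>CSrxSr=>SxSrxSr=>CSrxSrxSr=>rSrxSrxSr=>raarrxSrxSr=>raarrxaarrxSr=>raarrxaarrxaarr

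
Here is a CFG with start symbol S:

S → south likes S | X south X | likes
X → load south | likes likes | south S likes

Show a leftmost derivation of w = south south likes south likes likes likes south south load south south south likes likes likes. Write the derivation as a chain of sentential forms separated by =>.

S => X south X   [S → X south X]
X south X => south S likes south X   [X → south S likes]
south S likes south X => south south likes S likes south X   [S → south likes S]
south south likes S likes south X => south south likes south likes S likes south X   [S → south likes S]
south south likes south likes S likes south X => south south likes south likes likes likes south X   [S → likes]
south south likes south likes likes likes south X => south south likes south likes likes likes south south S likes   [X → south S likes]
south south likes south likes likes likes south south S likes => south south likes south likes likes likes south south X south X likes   [S → X south X]
south south likes south likes likes likes south south X south X likes => south south likes south likes likes likes south south load south south X likes   [X → load south]
south south likes south likes likes likes south south load south south X likes => south south likes south likes likes likes south south load south south south S likes likes   [X → south S likes]
south south likes south likes likes likes south south load south south south S likes likes => south south likes south likes likes likes south south load south south south likes likes likes   [S → likes]

S => X south X => south S likes south X => south south likes S likes south X => south south likes south likes S likes south X => south south likes south likes likes likes south X => south south likes south likes likes likes south south S likes => south south likes south likes likes likes south south X south X likes => south south likes south likes likes likes south south load south south X likes => south south likes south likes likes likes south south load south south south S likes likes => south south likes south likes likes likes south south load south south south likes likes likes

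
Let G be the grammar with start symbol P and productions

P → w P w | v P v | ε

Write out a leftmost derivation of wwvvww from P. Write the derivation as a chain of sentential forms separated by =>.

P => wPw   [P → w P w]
wPw => wwPww   [P → w P w]
wwPww => wwvPvww   [P → v P v]
wwvPvww => wwvvww   [P → ε]

P => wPw => wwPww => wwvPvww => wwvvww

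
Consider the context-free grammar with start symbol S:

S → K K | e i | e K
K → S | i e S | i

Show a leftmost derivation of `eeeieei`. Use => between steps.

S => eK   [S → e K]
eK => eS   [K → S]
eS => eeK   [S → e K]
eeK => eeS   [K → S]
eeS => eeeK   [S → e K]
eeeK => eeeieS   [K → i e S]
eeeieS => eeeieei   [S → e i]

S=>eK=>eS=>eeK=>eeS=>eeeK=>eeeieS=>eeeieei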